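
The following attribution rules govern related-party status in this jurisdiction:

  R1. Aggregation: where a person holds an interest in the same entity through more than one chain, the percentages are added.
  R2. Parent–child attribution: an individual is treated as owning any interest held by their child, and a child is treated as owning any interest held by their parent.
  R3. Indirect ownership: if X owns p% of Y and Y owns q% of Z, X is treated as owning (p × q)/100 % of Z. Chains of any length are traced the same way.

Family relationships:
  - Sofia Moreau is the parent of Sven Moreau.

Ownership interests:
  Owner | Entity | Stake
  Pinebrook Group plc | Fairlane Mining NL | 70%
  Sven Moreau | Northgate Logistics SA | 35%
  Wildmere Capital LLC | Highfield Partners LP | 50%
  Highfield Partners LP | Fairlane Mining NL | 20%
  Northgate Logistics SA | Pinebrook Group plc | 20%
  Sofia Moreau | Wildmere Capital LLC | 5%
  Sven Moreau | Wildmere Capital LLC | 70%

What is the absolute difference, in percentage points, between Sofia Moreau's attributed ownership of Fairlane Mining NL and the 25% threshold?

12.6

By parent–child attribution (R2), Sofia Moreau is treated as also owning Sven Moreau's interest in Wildmere Capital LLC, giving 5% + 70% = 75%.
By parent–child attribution (R2), Sofia Moreau is treated as owning Sven Moreau's 35% interest in Northgate Logistics SA.
Chain via Wildmere Capital LLC → Highfield Partners LP (R3): 75% × 50% × 20% = 7.5% of Fairlane Mining NL.
Chain via Northgate Logistics SA → Pinebrook Group plc (R3): 35% × 20% × 70% = 4.9% of Fairlane Mining NL.
Aggregating (R1): 7.5% + 4.9% = 12.4%.
12.4% falls short of the 25% threshold by 12.6 percentage points.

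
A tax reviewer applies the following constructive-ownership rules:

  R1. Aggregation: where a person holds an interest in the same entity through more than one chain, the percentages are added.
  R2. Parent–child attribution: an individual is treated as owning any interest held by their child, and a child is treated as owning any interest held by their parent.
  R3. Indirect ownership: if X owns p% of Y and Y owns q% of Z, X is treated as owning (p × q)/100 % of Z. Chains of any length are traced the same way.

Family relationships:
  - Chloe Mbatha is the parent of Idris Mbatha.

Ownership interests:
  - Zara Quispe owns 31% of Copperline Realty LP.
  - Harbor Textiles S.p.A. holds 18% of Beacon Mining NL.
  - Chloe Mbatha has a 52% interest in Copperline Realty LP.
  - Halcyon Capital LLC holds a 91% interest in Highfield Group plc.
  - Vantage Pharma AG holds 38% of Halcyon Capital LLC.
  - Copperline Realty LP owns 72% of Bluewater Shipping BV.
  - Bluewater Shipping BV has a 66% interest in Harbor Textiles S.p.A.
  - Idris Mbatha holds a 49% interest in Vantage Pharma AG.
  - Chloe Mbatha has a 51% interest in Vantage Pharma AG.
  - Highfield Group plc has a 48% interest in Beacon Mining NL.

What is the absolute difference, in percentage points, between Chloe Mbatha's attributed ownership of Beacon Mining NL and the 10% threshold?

By parent–child attribution (R2), Chloe Mbatha is treated as also owning Idris Mbatha's interest in Vantage Pharma AG, giving 51% + 49% = 100%.
Chain via Copperline Realty LP → Bluewater Shipping BV → Harbor Textiles S.p.A. (R3): 52% × 72% × 66% × 18% = 4.447872% of Beacon Mining NL.
Chain via Vantage Pharma AG → Halcyon Capital LLC → Highfield Group plc (R3): 100% × 38% × 91% × 48% = 16.5984% of Beacon Mining NL.
Aggregating (R1): 4.447872% + 16.5984% = 21.046272%.
21.046272% exceeds the 10% threshold by 11.046272 percentage points.

11.046272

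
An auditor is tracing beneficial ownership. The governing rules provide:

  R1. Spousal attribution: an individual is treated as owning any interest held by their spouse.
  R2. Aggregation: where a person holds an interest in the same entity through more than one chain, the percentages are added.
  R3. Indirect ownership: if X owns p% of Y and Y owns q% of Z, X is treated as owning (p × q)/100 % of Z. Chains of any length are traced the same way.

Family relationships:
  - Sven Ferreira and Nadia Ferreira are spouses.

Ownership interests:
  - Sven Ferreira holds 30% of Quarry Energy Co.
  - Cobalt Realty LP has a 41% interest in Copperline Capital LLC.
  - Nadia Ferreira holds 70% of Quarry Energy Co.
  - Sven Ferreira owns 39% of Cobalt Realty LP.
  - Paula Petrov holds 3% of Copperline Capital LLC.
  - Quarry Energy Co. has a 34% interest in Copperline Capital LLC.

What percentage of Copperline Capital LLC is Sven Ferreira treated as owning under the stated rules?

By spousal attribution (R1), Sven Ferreira is treated as also owning Nadia Ferreira's interest in Quarry Energy Co, giving 30% + 70% = 100%.
Chain via Cobalt Realty LP (R3): 39% × 41% = 15.99% of Copperline Capital LLC.
Chain via Quarry Energy Co. (R3): 100% × 34% = 34% of Copperline Capital LLC.
Aggregating (R2): 15.99% + 34% = 49.99%.

49.99%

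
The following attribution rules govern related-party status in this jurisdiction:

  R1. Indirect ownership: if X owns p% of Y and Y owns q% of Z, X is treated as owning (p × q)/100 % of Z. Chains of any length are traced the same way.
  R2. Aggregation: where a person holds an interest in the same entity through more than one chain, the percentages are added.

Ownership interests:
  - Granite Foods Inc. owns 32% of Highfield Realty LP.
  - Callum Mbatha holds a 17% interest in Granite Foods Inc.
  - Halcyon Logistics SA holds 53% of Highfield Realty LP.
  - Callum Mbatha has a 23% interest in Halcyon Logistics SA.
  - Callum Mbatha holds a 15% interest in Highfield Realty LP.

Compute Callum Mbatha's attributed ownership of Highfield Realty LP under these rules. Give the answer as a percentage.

Chain via Granite Foods Inc. (R1): 17% × 32% = 5.44% of Highfield Realty LP.
Chain via Halcyon Logistics SA (R1): 23% × 53% = 12.19% of Highfield Realty LP.
Direct interest in Highfield Realty LP: 15%.
Aggregating (R2): 5.44% + 12.19% + 15% = 32.63%.

32.63%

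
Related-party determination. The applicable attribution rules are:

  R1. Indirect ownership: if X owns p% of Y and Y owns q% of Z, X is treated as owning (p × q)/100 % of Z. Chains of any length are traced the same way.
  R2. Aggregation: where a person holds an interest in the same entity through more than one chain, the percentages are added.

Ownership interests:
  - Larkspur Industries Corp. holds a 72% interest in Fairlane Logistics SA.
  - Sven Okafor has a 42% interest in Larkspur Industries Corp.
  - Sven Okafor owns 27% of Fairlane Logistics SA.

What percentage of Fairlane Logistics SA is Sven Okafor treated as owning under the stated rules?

Chain via Larkspur Industries Corp. (R1): 42% × 72% = 30.24% of Fairlane Logistics SA.
Direct interest in Fairlane Logistics SA: 27%.
Aggregating (R2): 30.24% + 27% = 57.24%.

57.24%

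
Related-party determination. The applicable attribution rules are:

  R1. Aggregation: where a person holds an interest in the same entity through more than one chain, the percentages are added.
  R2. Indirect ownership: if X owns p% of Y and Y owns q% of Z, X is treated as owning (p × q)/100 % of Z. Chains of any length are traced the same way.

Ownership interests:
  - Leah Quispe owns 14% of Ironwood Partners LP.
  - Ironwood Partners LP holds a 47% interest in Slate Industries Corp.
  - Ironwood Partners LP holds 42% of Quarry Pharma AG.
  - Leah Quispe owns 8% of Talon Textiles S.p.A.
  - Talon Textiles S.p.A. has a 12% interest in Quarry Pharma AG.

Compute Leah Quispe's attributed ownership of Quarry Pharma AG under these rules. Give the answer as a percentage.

6.84%

Chain via Talon Textiles S.p.A. (R2): 8% × 12% = 0.96% of Quarry Pharma AG.
Chain via Ironwood Partners LP (R2): 14% × 42% = 5.88% of Quarry Pharma AG.
Aggregating (R1): 0.96% + 5.88% = 6.84%.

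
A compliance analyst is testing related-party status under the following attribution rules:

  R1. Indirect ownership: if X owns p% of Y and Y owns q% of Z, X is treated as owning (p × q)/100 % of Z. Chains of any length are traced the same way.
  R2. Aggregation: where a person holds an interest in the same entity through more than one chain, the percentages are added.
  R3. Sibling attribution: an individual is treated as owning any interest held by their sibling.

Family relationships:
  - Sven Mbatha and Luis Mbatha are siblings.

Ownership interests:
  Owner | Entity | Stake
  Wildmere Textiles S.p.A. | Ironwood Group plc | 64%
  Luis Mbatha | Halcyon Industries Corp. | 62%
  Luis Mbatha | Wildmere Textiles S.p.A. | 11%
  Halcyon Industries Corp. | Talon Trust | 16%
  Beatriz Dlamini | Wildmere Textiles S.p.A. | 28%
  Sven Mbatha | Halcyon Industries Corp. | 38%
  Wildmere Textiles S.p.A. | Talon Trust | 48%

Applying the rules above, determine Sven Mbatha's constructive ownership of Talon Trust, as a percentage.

21.28%

By sibling attribution (R3), Sven Mbatha is treated as also owning Luis Mbatha's interest in Halcyon Industries Corp, giving 38% + 62% = 100%.
By sibling attribution (R3), Sven Mbatha is treated as owning Luis Mbatha's 11% interest in Wildmere Textiles S.p.A.
Chain via Halcyon Industries Corp. (R1): 100% × 16% = 16% of Talon Trust.
Chain via Wildmere Textiles S.p.A. (R1): 11% × 48% = 5.28% of Talon Trust.
Aggregating (R2): 16% + 5.28% = 21.28%.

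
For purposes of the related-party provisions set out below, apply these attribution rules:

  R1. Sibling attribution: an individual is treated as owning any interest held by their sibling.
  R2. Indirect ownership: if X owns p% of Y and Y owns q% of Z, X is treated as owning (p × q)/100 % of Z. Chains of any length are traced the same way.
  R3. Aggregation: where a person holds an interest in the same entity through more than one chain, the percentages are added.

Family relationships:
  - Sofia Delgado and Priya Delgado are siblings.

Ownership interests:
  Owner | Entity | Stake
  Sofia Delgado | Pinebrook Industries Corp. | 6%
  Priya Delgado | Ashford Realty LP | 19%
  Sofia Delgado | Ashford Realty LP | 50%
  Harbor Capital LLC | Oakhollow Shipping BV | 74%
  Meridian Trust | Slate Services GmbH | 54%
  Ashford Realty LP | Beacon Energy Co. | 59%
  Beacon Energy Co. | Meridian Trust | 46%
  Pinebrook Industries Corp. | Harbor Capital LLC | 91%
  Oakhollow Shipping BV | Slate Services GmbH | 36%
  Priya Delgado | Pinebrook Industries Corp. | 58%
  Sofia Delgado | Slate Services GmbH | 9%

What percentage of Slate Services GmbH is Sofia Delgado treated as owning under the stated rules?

By sibling attribution (R1), Sofia Delgado is treated as also owning Priya Delgado's interest in Pinebrook Industries Corp, giving 6% + 58% = 64%.
By sibling attribution (R1), Sofia Delgado is treated as also owning Priya Delgado's interest in Ashford Realty LP, giving 50% + 19% = 69%.
Chain via Pinebrook Industries Corp. → Harbor Capital LLC → Oakhollow Shipping BV (R2): 64% × 91% × 74% × 36% = 15.515136% of Slate Services GmbH.
Chain via Ashford Realty LP → Beacon Energy Co. → Meridian Trust (R2): 69% × 59% × 46% × 54% = 10.112364% of Slate Services GmbH.
Direct interest in Slate Services GmbH: 9%.
Aggregating (R3): 15.515136% + 10.112364% + 9% = 34.6275%.

34.6275%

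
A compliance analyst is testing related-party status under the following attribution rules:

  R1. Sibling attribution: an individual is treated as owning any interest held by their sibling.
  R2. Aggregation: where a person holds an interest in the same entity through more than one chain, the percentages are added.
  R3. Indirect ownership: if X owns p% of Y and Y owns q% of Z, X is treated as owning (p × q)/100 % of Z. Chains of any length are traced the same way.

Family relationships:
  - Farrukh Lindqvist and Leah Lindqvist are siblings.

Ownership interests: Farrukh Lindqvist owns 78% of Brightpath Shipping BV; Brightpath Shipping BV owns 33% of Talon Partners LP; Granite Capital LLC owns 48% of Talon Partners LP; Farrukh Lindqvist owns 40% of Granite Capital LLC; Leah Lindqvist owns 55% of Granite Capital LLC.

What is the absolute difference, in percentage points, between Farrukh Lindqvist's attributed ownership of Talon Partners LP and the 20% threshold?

51.34

By sibling attribution (R1), Farrukh Lindqvist is treated as also owning Leah Lindqvist's interest in Granite Capital LLC, giving 40% + 55% = 95%.
Chain via Brightpath Shipping BV (R3): 78% × 33% = 25.74% of Talon Partners LP.
Chain via Granite Capital LLC (R3): 95% × 48% = 45.6% of Talon Partners LP.
Aggregating (R2): 25.74% + 45.6% = 71.34%.
71.34% exceeds the 20% threshold by 51.34 percentage points.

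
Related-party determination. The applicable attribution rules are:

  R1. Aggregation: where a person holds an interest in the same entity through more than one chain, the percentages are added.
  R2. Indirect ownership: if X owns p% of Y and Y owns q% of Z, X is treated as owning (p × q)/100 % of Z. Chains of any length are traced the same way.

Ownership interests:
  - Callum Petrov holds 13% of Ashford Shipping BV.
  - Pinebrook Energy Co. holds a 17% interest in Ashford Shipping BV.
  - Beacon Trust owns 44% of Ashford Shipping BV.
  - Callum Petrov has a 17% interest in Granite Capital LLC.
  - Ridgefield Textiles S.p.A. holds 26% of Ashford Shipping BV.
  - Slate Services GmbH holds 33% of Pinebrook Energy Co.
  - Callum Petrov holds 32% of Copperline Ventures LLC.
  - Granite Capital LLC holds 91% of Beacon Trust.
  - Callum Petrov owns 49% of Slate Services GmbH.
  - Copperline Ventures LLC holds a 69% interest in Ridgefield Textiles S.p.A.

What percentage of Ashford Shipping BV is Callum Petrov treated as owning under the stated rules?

28.2965%

Chain via Granite Capital LLC → Beacon Trust (R2): 17% × 91% × 44% = 6.8068% of Ashford Shipping BV.
Chain via Copperline Ventures LLC → Ridgefield Textiles S.p.A. (R2): 32% × 69% × 26% = 5.7408% of Ashford Shipping BV.
Chain via Slate Services GmbH → Pinebrook Energy Co. (R2): 49% × 33% × 17% = 2.7489% of Ashford Shipping BV.
Direct interest in Ashford Shipping BV: 13%.
Aggregating (R1): 6.8068% + 5.7408% + 2.7489% + 13% = 28.2965%.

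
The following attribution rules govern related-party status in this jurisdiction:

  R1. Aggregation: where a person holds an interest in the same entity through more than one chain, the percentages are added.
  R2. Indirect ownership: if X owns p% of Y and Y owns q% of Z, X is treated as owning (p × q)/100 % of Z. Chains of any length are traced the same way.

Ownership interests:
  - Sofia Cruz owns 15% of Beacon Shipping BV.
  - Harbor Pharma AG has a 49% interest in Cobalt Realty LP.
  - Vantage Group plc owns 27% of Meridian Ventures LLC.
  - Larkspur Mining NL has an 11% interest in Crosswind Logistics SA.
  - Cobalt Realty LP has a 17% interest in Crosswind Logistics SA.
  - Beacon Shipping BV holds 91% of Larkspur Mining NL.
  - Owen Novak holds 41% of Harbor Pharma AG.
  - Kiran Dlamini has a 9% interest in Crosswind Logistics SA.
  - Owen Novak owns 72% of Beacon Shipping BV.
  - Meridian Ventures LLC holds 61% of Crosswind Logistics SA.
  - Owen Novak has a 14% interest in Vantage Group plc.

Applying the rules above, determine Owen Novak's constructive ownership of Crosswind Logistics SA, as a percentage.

Chain via Vantage Group plc → Meridian Ventures LLC (R2): 14% × 27% × 61% = 2.3058% of Crosswind Logistics SA.
Chain via Beacon Shipping BV → Larkspur Mining NL (R2): 72% × 91% × 11% = 7.2072% of Crosswind Logistics SA.
Chain via Harbor Pharma AG → Cobalt Realty LP (R2): 41% × 49% × 17% = 3.4153% of Crosswind Logistics SA.
Aggregating (R1): 2.3058% + 7.2072% + 3.4153% = 12.9283%.

12.9283%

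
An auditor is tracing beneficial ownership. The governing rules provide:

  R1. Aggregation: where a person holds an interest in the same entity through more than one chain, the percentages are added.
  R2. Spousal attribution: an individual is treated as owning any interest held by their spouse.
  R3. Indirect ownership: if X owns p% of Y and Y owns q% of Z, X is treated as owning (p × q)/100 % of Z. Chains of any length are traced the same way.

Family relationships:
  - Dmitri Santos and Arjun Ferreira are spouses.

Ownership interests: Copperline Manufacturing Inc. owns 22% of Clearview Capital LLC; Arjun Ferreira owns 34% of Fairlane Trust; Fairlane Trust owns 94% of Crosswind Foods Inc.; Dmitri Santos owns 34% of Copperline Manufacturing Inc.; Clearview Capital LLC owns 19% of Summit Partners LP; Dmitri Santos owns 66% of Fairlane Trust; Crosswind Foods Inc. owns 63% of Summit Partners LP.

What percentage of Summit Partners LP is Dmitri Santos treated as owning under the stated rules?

By spousal attribution (R2), Dmitri Santos is treated as also owning Arjun Ferreira's interest in Fairlane Trust, giving 66% + 34% = 100%.
Chain via Copperline Manufacturing Inc. → Clearview Capital LLC (R3): 34% × 22% × 19% = 1.4212% of Summit Partners LP.
Chain via Fairlane Trust → Crosswind Foods Inc. (R3): 100% × 94% × 63% = 59.22% of Summit Partners LP.
Aggregating (R1): 1.4212% + 59.22% = 60.6412%.

60.6412%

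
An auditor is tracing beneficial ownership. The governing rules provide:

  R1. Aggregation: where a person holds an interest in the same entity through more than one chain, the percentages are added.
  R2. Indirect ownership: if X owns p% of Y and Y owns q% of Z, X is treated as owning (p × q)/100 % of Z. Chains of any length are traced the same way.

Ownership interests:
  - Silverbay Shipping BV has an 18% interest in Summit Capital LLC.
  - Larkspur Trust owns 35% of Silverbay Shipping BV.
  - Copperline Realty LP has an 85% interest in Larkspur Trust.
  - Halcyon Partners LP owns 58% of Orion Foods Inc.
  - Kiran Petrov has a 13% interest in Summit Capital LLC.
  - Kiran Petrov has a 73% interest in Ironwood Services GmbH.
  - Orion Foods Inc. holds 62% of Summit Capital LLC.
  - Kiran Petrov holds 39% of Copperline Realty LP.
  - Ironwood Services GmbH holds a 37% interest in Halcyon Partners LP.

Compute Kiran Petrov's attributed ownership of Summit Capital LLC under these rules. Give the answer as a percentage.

Chain via Ironwood Services GmbH → Halcyon Partners LP → Orion Foods Inc. (R2): 73% × 37% × 58% × 62% = 9.712796% of Summit Capital LLC.
Chain via Copperline Realty LP → Larkspur Trust → Silverbay Shipping BV (R2): 39% × 85% × 35% × 18% = 2.08845% of Summit Capital LLC.
Direct interest in Summit Capital LLC: 13%.
Aggregating (R1): 9.712796% + 2.08845% + 13% = 24.801246%.

24.801246%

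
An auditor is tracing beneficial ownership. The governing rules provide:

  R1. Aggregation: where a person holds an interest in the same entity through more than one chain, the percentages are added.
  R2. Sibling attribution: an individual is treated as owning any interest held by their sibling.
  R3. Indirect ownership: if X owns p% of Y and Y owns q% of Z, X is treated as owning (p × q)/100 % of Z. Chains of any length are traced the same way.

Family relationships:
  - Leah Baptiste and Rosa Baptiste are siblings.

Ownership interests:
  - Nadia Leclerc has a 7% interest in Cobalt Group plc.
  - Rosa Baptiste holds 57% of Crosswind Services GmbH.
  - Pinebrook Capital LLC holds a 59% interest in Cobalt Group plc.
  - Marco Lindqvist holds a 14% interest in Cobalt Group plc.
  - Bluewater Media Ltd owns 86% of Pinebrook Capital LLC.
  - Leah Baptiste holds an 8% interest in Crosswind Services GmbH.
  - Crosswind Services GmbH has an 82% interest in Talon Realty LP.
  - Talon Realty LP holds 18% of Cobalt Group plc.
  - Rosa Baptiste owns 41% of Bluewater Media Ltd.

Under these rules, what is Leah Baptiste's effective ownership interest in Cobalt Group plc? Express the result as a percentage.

30.3974%

By sibling attribution (R2), Leah Baptiste is treated as also owning Rosa Baptiste's interest in Crosswind Services GmbH, giving 8% + 57% = 65%.
By sibling attribution (R2), Leah Baptiste is treated as owning Rosa Baptiste's 41% interest in Bluewater Media Ltd.
Chain via Crosswind Services GmbH → Talon Realty LP (R3): 65% × 82% × 18% = 9.594% of Cobalt Group plc.
Chain via Bluewater Media Ltd → Pinebrook Capital LLC (R3): 41% × 86% × 59% = 20.8034% of Cobalt Group plc.
Aggregating (R1): 9.594% + 20.8034% = 30.3974%.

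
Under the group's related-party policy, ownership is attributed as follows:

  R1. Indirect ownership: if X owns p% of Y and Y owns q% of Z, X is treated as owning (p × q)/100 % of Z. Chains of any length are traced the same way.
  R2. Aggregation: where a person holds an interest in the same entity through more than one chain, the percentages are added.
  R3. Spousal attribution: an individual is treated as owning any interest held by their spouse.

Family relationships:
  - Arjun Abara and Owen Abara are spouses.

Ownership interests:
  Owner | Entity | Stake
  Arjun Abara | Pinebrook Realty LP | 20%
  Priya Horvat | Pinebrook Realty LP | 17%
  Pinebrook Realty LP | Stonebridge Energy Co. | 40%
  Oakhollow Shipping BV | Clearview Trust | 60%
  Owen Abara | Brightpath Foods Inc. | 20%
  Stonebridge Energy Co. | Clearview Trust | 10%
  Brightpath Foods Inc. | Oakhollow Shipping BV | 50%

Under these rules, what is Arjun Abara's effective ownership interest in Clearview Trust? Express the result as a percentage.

By spousal attribution (R3), Arjun Abara is treated as owning Owen Abara's 20% interest in Brightpath Foods Inc.
Chain via Pinebrook Realty LP → Stonebridge Energy Co. (R1): 20% × 40% × 10% = 0.8% of Clearview Trust.
Chain via Brightpath Foods Inc. → Oakhollow Shipping BV (R1): 20% × 50% × 60% = 6% of Clearview Trust.
Aggregating (R2): 0.8% + 6% = 6.8%.

6.8%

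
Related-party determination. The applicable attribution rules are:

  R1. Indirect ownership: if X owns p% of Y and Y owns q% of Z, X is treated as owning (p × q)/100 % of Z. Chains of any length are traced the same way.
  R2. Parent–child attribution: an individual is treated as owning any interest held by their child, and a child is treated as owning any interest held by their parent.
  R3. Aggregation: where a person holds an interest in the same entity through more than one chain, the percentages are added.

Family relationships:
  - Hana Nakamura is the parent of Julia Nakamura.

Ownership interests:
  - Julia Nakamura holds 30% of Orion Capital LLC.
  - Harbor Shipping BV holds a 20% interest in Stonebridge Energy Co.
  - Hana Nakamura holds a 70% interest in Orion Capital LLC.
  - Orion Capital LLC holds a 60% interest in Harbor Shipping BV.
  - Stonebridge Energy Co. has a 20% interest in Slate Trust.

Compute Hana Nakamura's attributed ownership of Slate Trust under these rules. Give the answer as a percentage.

2.4%

By parent–child attribution (R2), Hana Nakamura is treated as also owning Julia Nakamura's interest in Orion Capital LLC, giving 70% + 30% = 100%.
Chain via Orion Capital LLC → Harbor Shipping BV → Stonebridge Energy Co. (R1): 100% × 60% × 20% × 20% = 2.4% of Slate Trust.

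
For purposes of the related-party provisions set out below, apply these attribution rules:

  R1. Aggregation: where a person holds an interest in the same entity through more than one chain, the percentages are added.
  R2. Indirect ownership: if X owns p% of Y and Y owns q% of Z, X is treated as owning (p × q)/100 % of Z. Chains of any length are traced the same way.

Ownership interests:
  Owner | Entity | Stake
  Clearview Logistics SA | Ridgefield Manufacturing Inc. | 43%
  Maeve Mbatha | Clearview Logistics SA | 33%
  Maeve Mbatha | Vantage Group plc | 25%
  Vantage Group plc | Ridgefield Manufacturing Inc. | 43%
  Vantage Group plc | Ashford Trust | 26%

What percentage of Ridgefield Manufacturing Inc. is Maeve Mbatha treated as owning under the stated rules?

24.94%

Chain via Clearview Logistics SA (R2): 33% × 43% = 14.19% of Ridgefield Manufacturing Inc.
Chain via Vantage Group plc (R2): 25% × 43% = 10.75% of Ridgefield Manufacturing Inc.
Aggregating (R1): 14.19% + 10.75% = 24.94%.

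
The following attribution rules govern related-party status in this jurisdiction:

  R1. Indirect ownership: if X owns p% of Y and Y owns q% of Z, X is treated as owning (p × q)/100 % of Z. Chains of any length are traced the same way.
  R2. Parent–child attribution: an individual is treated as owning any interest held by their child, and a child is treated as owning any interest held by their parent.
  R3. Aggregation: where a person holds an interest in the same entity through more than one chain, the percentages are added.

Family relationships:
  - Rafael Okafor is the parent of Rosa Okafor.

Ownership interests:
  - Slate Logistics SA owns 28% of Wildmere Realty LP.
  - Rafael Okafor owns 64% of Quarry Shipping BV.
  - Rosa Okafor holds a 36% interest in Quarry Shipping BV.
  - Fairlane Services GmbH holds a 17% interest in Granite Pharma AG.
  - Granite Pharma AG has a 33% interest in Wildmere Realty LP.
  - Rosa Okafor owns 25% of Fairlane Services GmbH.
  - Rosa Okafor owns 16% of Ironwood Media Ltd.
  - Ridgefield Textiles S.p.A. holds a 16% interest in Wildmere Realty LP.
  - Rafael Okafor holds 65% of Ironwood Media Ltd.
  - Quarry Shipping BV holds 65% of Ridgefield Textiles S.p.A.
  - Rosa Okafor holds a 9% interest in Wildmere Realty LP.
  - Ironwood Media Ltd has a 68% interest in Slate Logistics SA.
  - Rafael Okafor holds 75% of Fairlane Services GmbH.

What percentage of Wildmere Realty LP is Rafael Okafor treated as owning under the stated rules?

40.4324%

By parent–child attribution (R2), Rafael Okafor is treated as also owning Rosa Okafor's interest in Quarry Shipping BV, giving 64% + 36% = 100%.
By parent–child attribution (R2), Rafael Okafor is treated as also owning Rosa Okafor's interest in Ironwood Media Ltd, giving 65% + 16% = 81%.
By parent–child attribution (R2), Rafael Okafor is treated as also owning Rosa Okafor's interest in Fairlane Services GmbH, giving 75% + 25% = 100%.
By parent–child attribution (R2), Rafael Okafor is treated as owning Rosa Okafor's 9% interest in Wildmere Realty LP.
Chain via Quarry Shipping BV → Ridgefield Textiles S.p.A. (R1): 100% × 65% × 16% = 10.4% of Wildmere Realty LP.
Chain via Ironwood Media Ltd → Slate Logistics SA (R1): 81% × 68% × 28% = 15.4224% of Wildmere Realty LP.
Chain via Fairlane Services GmbH → Granite Pharma AG (R1): 100% × 17% × 33% = 5.61% of Wildmere Realty LP.
Direct interest in Wildmere Realty LP: 9%.
Aggregating (R3): 10.4% + 15.4224% + 5.61% + 9% = 40.4324%.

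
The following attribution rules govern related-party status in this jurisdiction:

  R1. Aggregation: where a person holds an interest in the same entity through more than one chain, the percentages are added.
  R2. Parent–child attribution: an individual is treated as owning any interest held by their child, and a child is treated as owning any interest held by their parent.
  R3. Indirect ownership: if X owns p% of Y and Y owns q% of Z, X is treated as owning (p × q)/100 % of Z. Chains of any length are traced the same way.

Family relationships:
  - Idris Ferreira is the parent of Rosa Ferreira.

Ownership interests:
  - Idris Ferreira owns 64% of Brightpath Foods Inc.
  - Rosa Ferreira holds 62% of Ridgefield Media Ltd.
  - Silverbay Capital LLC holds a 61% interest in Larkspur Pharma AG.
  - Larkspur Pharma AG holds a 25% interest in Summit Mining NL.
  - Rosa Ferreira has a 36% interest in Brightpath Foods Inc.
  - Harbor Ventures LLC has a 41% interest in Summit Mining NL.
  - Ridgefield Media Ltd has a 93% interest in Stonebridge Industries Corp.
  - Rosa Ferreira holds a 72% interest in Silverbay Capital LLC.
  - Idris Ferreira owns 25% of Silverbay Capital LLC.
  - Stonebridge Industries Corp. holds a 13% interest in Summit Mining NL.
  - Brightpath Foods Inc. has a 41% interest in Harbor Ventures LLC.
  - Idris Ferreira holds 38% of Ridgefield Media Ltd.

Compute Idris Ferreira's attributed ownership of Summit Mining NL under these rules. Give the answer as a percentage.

43.6925%

By parent–child attribution (R2), Idris Ferreira is treated as also owning Rosa Ferreira's interest in Brightpath Foods Inc, giving 64% + 36% = 100%.
By parent–child attribution (R2), Idris Ferreira is treated as also owning Rosa Ferreira's interest in Ridgefield Media Ltd, giving 38% + 62% = 100%.
By parent–child attribution (R2), Idris Ferreira is treated as also owning Rosa Ferreira's interest in Silverbay Capital LLC, giving 25% + 72% = 97%.
Chain via Brightpath Foods Inc. → Harbor Ventures LLC (R3): 100% × 41% × 41% = 16.81% of Summit Mining NL.
Chain via Ridgefield Media Ltd → Stonebridge Industries Corp. (R3): 100% × 93% × 13% = 12.09% of Summit Mining NL.
Chain via Silverbay Capital LLC → Larkspur Pharma AG (R3): 97% × 61% × 25% = 14.7925% of Summit Mining NL.
Aggregating (R1): 16.81% + 12.09% + 14.7925% = 43.6925%.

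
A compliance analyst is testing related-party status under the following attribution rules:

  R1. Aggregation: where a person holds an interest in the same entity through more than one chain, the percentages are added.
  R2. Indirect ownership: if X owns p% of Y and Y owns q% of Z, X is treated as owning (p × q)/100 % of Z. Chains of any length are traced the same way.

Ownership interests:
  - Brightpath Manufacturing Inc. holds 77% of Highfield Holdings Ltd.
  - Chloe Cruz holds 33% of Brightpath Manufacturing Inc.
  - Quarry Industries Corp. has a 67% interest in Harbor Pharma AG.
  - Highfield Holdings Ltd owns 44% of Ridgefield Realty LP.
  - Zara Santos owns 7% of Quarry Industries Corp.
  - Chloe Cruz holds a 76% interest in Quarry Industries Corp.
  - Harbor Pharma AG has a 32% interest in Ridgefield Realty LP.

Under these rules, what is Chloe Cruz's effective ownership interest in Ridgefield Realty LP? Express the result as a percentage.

Chain via Quarry Industries Corp. → Harbor Pharma AG (R2): 76% × 67% × 32% = 16.2944% of Ridgefield Realty LP.
Chain via Brightpath Manufacturing Inc. → Highfield Holdings Ltd (R2): 33% × 77% × 44% = 11.1804% of Ridgefield Realty LP.
Aggregating (R1): 16.2944% + 11.1804% = 27.4748%.

27.4748%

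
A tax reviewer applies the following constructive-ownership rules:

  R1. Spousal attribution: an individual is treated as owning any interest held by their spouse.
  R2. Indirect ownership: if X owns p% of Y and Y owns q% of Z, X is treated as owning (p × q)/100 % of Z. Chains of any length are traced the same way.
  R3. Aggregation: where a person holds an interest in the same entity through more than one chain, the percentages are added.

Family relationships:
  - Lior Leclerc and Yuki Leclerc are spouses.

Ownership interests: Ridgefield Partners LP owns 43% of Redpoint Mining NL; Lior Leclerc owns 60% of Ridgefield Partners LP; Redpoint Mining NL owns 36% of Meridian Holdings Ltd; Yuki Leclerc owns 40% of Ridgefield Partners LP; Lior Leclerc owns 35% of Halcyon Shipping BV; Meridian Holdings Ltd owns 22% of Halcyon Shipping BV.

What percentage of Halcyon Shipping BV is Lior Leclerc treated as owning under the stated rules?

By spousal attribution (R1), Lior Leclerc is treated as also owning Yuki Leclerc's interest in Ridgefield Partners LP, giving 60% + 40% = 100%.
Chain via Ridgefield Partners LP → Redpoint Mining NL → Meridian Holdings Ltd (R2): 100% × 43% × 36% × 22% = 3.4056% of Halcyon Shipping BV.
Direct interest in Halcyon Shipping BV: 35%.
Aggregating (R3): 3.4056% + 35% = 38.4056%.

38.4056%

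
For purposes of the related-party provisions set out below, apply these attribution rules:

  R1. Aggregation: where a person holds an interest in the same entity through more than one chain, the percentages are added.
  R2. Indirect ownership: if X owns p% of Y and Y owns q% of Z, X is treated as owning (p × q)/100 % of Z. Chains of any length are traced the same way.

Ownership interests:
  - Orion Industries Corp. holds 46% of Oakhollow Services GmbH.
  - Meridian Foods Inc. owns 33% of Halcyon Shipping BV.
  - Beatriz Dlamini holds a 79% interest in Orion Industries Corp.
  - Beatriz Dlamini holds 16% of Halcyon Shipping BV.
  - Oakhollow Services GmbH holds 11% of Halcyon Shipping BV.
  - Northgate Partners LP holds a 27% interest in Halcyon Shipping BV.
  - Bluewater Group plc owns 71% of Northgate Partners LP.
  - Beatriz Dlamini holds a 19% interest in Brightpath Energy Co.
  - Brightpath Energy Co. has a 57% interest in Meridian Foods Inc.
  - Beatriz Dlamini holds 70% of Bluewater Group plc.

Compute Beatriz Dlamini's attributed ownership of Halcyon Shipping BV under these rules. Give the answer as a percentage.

Chain via Bluewater Group plc → Northgate Partners LP (R2): 70% × 71% × 27% = 13.419% of Halcyon Shipping BV.
Chain via Brightpath Energy Co. → Meridian Foods Inc. (R2): 19% × 57% × 33% = 3.5739% of Halcyon Shipping BV.
Chain via Orion Industries Corp. → Oakhollow Services GmbH (R2): 79% × 46% × 11% = 3.9974% of Halcyon Shipping BV.
Direct interest in Halcyon Shipping BV: 16%.
Aggregating (R1): 13.419% + 3.5739% + 3.9974% + 16% = 36.9903%.

36.9903%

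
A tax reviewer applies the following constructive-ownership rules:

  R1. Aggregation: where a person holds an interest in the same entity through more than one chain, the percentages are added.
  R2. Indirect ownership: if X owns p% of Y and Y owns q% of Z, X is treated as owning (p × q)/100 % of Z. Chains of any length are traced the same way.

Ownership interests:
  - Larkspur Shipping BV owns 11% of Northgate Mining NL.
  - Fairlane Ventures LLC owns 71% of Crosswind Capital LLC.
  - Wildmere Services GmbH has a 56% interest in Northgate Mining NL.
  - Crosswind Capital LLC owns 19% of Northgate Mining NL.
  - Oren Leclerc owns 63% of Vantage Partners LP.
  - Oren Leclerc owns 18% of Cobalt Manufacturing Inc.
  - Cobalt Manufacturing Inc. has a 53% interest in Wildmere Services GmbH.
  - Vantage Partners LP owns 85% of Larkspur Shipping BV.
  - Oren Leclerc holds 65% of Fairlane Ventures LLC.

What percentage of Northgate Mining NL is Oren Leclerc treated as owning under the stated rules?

20.0014%

Chain via Cobalt Manufacturing Inc. → Wildmere Services GmbH (R2): 18% × 53% × 56% = 5.3424% of Northgate Mining NL.
Chain via Vantage Partners LP → Larkspur Shipping BV (R2): 63% × 85% × 11% = 5.8905% of Northgate Mining NL.
Chain via Fairlane Ventures LLC → Crosswind Capital LLC (R2): 65% × 71% × 19% = 8.7685% of Northgate Mining NL.
Aggregating (R1): 5.3424% + 5.8905% + 8.7685% = 20.0014%.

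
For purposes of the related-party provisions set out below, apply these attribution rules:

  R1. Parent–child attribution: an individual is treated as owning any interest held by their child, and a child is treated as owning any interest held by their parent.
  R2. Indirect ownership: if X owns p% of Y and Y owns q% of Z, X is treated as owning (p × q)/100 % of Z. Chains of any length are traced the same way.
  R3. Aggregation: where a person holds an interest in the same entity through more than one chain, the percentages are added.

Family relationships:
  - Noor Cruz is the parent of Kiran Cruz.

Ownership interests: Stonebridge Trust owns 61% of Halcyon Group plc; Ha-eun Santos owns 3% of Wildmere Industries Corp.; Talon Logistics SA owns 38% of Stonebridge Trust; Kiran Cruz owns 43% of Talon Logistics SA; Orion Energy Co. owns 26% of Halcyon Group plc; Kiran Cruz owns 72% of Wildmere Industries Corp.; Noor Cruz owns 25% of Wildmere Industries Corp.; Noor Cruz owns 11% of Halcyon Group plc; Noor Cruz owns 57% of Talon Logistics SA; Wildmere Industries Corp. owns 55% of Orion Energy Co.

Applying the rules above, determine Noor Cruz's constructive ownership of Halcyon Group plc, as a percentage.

By parent–child attribution (R1), Noor Cruz is treated as also owning Kiran Cruz's interest in Talon Logistics SA, giving 57% + 43% = 100%.
By parent–child attribution (R1), Noor Cruz is treated as also owning Kiran Cruz's interest in Wildmere Industries Corp, giving 25% + 72% = 97%.
Chain via Talon Logistics SA → Stonebridge Trust (R2): 100% × 38% × 61% = 23.18% of Halcyon Group plc.
Chain via Wildmere Industries Corp. → Orion Energy Co. (R2): 97% × 55% × 26% = 13.871% of Halcyon Group plc.
Direct interest in Halcyon Group plc: 11%.
Aggregating (R3): 23.18% + 13.871% + 11% = 48.051%.

48.051%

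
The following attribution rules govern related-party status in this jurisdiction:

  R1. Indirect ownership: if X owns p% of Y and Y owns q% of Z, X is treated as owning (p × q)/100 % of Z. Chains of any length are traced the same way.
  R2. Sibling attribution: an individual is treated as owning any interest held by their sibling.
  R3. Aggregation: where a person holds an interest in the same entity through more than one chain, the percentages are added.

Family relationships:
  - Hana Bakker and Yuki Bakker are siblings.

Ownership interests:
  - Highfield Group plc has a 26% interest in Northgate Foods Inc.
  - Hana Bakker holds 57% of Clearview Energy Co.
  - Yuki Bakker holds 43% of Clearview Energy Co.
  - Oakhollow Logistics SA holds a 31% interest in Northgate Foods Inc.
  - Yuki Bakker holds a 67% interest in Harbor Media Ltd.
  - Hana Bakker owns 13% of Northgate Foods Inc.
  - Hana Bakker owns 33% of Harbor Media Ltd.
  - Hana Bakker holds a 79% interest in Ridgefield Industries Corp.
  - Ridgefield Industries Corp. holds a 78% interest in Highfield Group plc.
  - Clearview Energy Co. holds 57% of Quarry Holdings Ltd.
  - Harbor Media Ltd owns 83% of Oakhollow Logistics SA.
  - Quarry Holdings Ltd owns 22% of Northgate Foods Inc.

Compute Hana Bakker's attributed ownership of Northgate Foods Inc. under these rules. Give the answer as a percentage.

67.2912%

By sibling attribution (R2), Hana Bakker is treated as also owning Yuki Bakker's interest in Clearview Energy Co, giving 57% + 43% = 100%.
By sibling attribution (R2), Hana Bakker is treated as also owning Yuki Bakker's interest in Harbor Media Ltd, giving 33% + 67% = 100%.
Chain via Clearview Energy Co. → Quarry Holdings Ltd (R1): 100% × 57% × 22% = 12.54% of Northgate Foods Inc.
Chain via Ridgefield Industries Corp. → Highfield Group plc (R1): 79% × 78% × 26% = 16.0212% of Northgate Foods Inc.
Chain via Harbor Media Ltd → Oakhollow Logistics SA (R1): 100% × 83% × 31% = 25.73% of Northgate Foods Inc.
Direct interest in Northgate Foods Inc: 13%.
Aggregating (R3): 12.54% + 16.0212% + 25.73% + 13% = 67.2912%.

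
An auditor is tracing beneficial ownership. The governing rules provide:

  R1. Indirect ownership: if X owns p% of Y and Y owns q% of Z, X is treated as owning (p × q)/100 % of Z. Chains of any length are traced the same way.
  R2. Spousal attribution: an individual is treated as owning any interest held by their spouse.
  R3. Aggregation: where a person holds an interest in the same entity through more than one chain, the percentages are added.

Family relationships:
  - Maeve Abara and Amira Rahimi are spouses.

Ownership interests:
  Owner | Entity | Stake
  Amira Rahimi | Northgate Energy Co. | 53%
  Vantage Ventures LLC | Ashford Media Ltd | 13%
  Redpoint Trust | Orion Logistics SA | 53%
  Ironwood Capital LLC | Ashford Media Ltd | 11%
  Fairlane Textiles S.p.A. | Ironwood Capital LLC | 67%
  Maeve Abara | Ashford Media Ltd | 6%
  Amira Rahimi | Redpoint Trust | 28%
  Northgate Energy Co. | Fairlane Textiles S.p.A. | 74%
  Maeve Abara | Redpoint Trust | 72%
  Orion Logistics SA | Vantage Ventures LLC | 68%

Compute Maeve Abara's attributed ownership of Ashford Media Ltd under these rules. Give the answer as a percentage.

By spousal attribution (R2), Maeve Abara is treated as also owning Amira Rahimi's interest in Redpoint Trust, giving 72% + 28% = 100%.
By spousal attribution (R2), Maeve Abara is treated as owning Amira Rahimi's 53% interest in Northgate Energy Co.
Chain via Redpoint Trust → Orion Logistics SA → Vantage Ventures LLC (R1): 100% × 53% × 68% × 13% = 4.6852% of Ashford Media Ltd.
Direct interest in Ashford Media Ltd: 6%.
Chain via Northgate Energy Co. → Fairlane Textiles S.p.A. → Ironwood Capital LLC (R1): 53% × 74% × 67% × 11% = 2.890514% of Ashford Media Ltd.
Aggregating (R3): 4.6852% + 6% + 2.890514% = 13.575714%.

13.575714%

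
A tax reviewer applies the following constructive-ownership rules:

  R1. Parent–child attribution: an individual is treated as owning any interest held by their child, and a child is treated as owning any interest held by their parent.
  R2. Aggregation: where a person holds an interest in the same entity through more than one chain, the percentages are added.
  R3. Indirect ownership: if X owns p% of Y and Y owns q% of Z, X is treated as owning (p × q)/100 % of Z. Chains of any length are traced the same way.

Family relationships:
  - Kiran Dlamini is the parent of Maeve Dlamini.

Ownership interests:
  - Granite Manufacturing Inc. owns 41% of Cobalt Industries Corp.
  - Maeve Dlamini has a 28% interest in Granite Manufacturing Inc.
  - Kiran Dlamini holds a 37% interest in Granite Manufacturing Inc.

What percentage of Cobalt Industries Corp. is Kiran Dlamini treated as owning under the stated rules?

26.65%

By parent–child attribution (R1), Kiran Dlamini is treated as also owning Maeve Dlamini's interest in Granite Manufacturing Inc, giving 37% + 28% = 65%.
Chain via Granite Manufacturing Inc. (R3): 65% × 41% = 26.65% of Cobalt Industries Corp.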